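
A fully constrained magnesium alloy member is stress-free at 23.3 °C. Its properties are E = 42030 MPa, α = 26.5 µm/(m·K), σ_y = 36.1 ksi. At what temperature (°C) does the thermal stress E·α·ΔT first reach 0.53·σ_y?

142 °C

E = 42030 MPa = 42.03 GPa.
σ_y = 36.1 ksi = 248.9 MPa.
E·α·ΔT = 131.9 MPa ⇒ ΔT = 131.9 / (42.03×10³ × 26.5×10⁻⁶) = 118.4 K.
T = 23.3 + 118.4 = 141.7 °C.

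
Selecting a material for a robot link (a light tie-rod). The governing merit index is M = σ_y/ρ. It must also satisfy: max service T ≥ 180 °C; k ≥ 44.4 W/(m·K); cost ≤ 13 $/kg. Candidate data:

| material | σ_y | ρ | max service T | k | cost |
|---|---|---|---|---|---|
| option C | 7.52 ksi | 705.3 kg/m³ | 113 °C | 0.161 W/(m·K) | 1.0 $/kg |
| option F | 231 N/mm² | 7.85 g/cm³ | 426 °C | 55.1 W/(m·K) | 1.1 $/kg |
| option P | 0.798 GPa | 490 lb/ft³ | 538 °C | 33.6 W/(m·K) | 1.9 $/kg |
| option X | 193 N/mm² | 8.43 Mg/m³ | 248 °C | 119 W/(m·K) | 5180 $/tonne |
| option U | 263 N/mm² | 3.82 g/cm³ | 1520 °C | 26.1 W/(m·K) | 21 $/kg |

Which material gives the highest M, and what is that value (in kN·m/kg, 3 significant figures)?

Screen on constraints: max service T ≥ 180 °C; k ≥ 44.4 W/(m·K); cost ≤ 13 $/kg. Survivors: option F, option X.
Normalizing units and computing the index:
  option F: σ_y = 231.0 MPa, ρ = 7850 kg/m³
  option X: σ_y = 193.0 MPa, ρ = 8430 kg/m³
  option F: M = 29.4 kN·m/kg
  option X: M = 22.9 kN·m/kg
The maximum is for option F.

option F, M = 29.4 kN·m/kg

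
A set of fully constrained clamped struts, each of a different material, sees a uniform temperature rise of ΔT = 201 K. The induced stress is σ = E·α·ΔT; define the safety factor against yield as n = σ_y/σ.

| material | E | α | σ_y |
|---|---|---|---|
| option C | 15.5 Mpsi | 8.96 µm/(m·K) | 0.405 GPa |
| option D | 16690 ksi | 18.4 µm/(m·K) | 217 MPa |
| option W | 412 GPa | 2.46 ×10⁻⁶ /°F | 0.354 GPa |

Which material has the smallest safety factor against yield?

option D

Per material, after unit conversion:
  option C: E = 106.9, α = 8.96, σ_y = 405.0 → σ = 192 MPa, n = 2.10
  option D: E = 115.1, α = 18.4, σ_y = 217.0 → σ = 426 MPa, n = 0.510
  option W: E = 412.0, α = 4.43, σ_y = 354.0 → σ = 367 MPa, n = 0.965
Smallest n: option D with n = 0.510.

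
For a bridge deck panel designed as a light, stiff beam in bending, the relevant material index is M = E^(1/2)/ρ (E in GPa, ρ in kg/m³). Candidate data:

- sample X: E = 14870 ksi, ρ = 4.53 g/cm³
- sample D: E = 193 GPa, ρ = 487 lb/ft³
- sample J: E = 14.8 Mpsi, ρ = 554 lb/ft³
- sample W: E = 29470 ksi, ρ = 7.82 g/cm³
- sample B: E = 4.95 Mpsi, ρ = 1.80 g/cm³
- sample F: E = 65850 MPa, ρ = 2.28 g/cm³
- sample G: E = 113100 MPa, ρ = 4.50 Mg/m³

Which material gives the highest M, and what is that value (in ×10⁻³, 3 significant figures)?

Normalizing units and computing the index:
  sample X: E = 102.5 GPa, ρ = 4530 kg/m³
  sample D: E = 193.0 GPa, ρ = 7801 kg/m³
  sample J: E = 102.0 GPa, ρ = 8874 kg/m³
  sample W: E = 203.2 GPa, ρ = 7820 kg/m³
  sample B: E = 34.13 GPa, ρ = 1800 kg/m³
  sample F: E = 65.85 GPa, ρ = 2280 kg/m³
  sample G: E = 113.1 GPa, ρ = 4500 kg/m³
  sample F: M = 3.56×10⁻³
  sample B: M = 3.25×10⁻³
  sample G: M = 2.36×10⁻³
  sample X: M = 2.24×10⁻³
  sample W: M = 1.82×10⁻³
  sample D: M = 1.78×10⁻³
  sample J: M = 1.14×10⁻³
Highest index: sample F.

sample F, M = 3.56×10⁻³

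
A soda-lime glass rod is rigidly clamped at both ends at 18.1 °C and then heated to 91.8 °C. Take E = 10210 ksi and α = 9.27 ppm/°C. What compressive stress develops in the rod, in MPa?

48.1 MPa

E = 10210 ksi = 70.40 GPa.
ΔT = 73.70 K. Constrained thermal stress σ = E·α·ΔT = 70.40×10³ MPa × 9.27×10⁻⁶ × 73.70 = 48.1 MPa (compressive).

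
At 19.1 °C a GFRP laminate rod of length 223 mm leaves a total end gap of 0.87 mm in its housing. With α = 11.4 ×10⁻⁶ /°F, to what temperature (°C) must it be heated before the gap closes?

α = 11.4×10⁻⁶/°F × 9/5 = 20.5×10⁻⁶/K.
α·L₀·ΔT = 0.87 mm ⇒ ΔT = 0.87 / (20.5×10⁻⁶ × 223.0) = 190.1 K.
T = 19.1 + 190.1 = 209.2 °C.

209 °C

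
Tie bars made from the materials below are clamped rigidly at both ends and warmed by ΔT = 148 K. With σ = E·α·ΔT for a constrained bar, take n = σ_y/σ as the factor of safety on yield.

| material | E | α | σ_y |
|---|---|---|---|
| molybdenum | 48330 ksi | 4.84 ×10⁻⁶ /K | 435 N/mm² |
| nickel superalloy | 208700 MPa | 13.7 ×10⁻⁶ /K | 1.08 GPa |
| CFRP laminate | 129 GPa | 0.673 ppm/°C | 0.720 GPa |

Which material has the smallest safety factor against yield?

Per material, after unit conversion:
  molybdenum: E = 333.2, α = 4.84, σ_y = 435.0 → σ = 239 MPa, n = 1.82
  nickel superalloy: E = 208.7, α = 13.7, σ_y = 1080 → σ = 423 MPa, n = 2.55
  CFRP laminate: E = 129.0, α = 0.673, σ_y = 720.0 → σ = 12.8 MPa, n = 56.0
Smallest n: molybdenum with n = 1.82.

molybdenum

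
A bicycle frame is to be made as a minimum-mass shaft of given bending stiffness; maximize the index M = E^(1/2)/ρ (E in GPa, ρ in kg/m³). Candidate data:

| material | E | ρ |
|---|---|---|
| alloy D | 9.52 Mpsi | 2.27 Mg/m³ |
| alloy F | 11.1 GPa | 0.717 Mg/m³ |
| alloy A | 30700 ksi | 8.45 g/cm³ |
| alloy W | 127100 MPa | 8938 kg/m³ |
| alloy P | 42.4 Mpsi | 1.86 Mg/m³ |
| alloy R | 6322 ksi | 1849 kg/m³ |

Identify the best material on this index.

Convert each candidate to consistent units, then evaluate M:
  alloy D: E = 65.64 GPa, ρ = 2270 kg/m³
  alloy F: E = 11.10 GPa, ρ = 717.0 kg/m³
  alloy A: E = 211.7 GPa, ρ = 8450 kg/m³
  alloy W: E = 127.1 GPa, ρ = 8938 kg/m³
  alloy P: E = 292.3 GPa, ρ = 1860 kg/m³
  alloy R: E = 43.59 GPa, ρ = 1849 kg/m³
  alloy P: M = 9.19×10⁻³
  alloy F: M = 4.65×10⁻³
  alloy R: M = 3.57×10⁻³
  alloy D: M = 3.57×10⁻³
  alloy A: M = 1.72×10⁻³
  alloy W: M = 1.26×10⁻³
Alloy P ranks first.

alloy P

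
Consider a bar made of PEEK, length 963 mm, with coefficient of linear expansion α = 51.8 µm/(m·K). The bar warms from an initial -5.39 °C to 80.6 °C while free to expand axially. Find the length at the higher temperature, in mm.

967.29 mm

ΔT = 80.6 − (-5.39) = 85.99 K.
ΔL = α·L₀·ΔT = 51.8×10⁻⁶ × 963 mm × 85.99 K = 4.29 mm.
L = L₀ + ΔL = 963 + 4.29 = 967.29 mm.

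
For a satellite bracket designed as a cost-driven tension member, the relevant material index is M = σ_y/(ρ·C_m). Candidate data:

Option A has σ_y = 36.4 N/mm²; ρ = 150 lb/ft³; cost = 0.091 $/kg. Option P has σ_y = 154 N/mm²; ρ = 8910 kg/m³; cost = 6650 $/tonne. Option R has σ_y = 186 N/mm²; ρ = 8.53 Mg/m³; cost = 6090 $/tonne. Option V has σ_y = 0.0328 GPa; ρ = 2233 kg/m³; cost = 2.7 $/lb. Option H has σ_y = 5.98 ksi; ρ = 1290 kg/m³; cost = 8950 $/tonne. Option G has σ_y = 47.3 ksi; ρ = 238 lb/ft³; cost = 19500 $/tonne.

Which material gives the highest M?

option A

After converting to SI:
  option A: σ_y = 36.40 MPa, ρ = 2403 kg/m³, cost = 0.09100 $/kg
  option P: σ_y = 154.0 MPa, ρ = 8910 kg/m³, cost = 6.650 $/kg
  option R: σ_y = 186.0 MPa, ρ = 8530 kg/m³, cost = 6.090 $/kg
  option V: σ_y = 32.80 MPa, ρ = 2233 kg/m³, cost = 5.952 $/kg
  option H: σ_y = 41.23 MPa, ρ = 1290 kg/m³, cost = 8.950 $/kg
  option G: σ_y = 326.1 MPa, ρ = 3812 kg/m³, cost = 19.50 $/kg
  option A: M = 166 kN·m per $
  option G: M = 4.39 kN·m per $
  option R: M = 3.58 kN·m per $
  option H: M = 3.57 kN·m per $
  option P: M = 2.60 kN·m per $
  option V: M = 2.47 kN·m per $
The maximum is for option A.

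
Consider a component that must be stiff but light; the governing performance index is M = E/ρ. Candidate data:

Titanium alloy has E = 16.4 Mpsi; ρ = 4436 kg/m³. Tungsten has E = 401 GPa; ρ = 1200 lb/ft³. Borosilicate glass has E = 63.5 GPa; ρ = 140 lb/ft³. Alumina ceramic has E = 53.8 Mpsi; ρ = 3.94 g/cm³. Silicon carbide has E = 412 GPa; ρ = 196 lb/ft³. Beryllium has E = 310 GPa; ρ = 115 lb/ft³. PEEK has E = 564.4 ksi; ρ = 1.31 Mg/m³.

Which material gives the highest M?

beryllium

After converting to SI:
  titanium alloy: E = 113.1 GPa, ρ = 4436 kg/m³
  tungsten: E = 401.0 GPa, ρ = 19220 kg/m³
  borosilicate glass: E = 63.50 GPa, ρ = 2243 kg/m³
  alumina ceramic: E = 370.9 GPa, ρ = 3940 kg/m³
  silicon carbide: E = 412.0 GPa, ρ = 3140 kg/m³
  beryllium: E = 310.0 GPa, ρ = 1842 kg/m³
  PEEK: E = 3.891 GPa, ρ = 1310 kg/m³
  beryllium: M = 168 MN·m/kg
  silicon carbide: M = 131 MN·m/kg
  alumina ceramic: M = 94.1 MN·m/kg
  borosilicate glass: M = 28.3 MN·m/kg
  titanium alloy: M = 25.5 MN·m/kg
  tungsten: M = 20.9 MN·m/kg
  PEEK: M = 2.97 MN·m/kg
Beryllium ranks first.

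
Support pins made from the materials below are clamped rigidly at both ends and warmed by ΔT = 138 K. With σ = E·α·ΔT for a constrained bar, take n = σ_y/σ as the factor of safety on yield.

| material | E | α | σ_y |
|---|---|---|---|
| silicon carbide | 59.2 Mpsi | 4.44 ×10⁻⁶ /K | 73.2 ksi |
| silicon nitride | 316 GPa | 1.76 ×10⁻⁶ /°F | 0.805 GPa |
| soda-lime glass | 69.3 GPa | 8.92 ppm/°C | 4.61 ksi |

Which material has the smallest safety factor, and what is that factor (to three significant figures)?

Converting E to GPa, α to ×10⁻⁶/K, σ_y to MPa, then σ and n for each:
  silicon carbide: E = 408.2, α = 4.44, σ_y = 504.7 → σ = 250 MPa, n = 2.02
  silicon nitride: E = 316.0, α = 3.17, σ_y = 805.0 → σ = 138 MPa, n = 5.83
  soda-lime glass: E = 69.30, α = 8.92, σ_y = 31.78 → σ = 85.3 MPa, n = 0.373
The minimum is soda-lime glass at n = 0.373.

soda-lime glass, n = 0.373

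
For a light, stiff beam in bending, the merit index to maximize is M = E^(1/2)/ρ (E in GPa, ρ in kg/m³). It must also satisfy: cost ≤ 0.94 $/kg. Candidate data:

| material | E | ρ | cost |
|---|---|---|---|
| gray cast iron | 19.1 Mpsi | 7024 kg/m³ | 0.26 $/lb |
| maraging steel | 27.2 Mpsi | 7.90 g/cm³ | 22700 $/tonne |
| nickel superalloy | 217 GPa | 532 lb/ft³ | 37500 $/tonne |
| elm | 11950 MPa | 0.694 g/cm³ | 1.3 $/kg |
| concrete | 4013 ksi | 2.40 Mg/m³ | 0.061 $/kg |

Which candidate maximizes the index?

Screen on constraints: cost ≤ 0.94 $/kg. Survivors: gray cast iron, concrete.
Putting every candidate on a common basis:
  gray cast iron: E = 131.7 GPa, ρ = 7024 kg/m³
  concrete: E = 27.67 GPa, ρ = 2400 kg/m³
  concrete: M = 2.19×10⁻³
  gray cast iron: M = 1.63×10⁻³
Concrete has the largest M.

concrete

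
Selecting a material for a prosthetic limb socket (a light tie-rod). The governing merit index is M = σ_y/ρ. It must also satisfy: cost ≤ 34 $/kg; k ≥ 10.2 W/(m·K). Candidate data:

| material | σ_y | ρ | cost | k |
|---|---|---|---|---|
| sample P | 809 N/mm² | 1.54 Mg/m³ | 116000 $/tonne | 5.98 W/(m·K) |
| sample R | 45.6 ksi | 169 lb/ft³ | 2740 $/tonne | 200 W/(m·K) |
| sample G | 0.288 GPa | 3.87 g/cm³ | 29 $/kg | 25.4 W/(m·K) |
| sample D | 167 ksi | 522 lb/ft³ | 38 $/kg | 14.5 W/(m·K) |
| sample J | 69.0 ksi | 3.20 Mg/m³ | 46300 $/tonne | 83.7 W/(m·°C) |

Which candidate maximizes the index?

Screen on constraints: cost ≤ 34 $/kg; k ≥ 10.2 W/(m·K). Survivors: sample R, sample G.
Normalizing units and computing the index:
  sample R: σ_y = 314.4 MPa, ρ = 2707 kg/m³
  sample G: σ_y = 288.0 MPa, ρ = 3870 kg/m³
  sample R: M = 116 kN·m/kg
  sample G: M = 74.4 kN·m/kg
Highest index: sample R.

sample R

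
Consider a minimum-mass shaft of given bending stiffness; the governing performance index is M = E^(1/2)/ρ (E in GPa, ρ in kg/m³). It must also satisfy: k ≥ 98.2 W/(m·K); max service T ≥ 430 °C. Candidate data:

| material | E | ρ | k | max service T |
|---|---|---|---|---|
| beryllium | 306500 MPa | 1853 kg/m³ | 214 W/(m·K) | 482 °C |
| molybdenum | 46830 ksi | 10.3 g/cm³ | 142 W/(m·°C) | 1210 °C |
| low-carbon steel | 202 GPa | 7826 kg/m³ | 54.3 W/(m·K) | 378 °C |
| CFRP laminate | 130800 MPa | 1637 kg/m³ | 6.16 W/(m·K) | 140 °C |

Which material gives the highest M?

Screen on constraints: k ≥ 98.2 W/(m·K); max service T ≥ 430 °C. Survivors: beryllium, molybdenum.
Convert each candidate to consistent units, then evaluate M:
  beryllium: E = 306.5 GPa, ρ = 1853 kg/m³
  molybdenum: E = 322.9 GPa, ρ = 10300 kg/m³
  beryllium: M = 9.45×10⁻³
  molybdenum: M = 1.74×10⁻³
The maximum is for beryllium.

beryllium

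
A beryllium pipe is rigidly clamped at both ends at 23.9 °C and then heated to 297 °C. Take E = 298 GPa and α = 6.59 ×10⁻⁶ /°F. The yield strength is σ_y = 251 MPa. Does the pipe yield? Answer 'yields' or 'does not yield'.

α = 6.59×10⁻⁶/°F × 9/5 = 11.9×10⁻⁶/K.
ΔT = 273.1 K. Constrained thermal stress σ = E·α·ΔT = 298.0×10³ MPa × 11.9×10⁻⁶ × 273.1 = 965 MPa (compressive).
Compare to σ_y = 251 MPa: σ ≥ σ_y, so it yields.

yields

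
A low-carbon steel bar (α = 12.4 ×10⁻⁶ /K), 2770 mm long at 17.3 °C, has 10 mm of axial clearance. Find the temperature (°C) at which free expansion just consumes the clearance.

α·L₀·ΔT = 10.0 mm ⇒ ΔT = 10.0 / (12.4×10⁻⁶ × 2770.0) = 291.1 K.
T = 17.3 + 291.1 = 308.4 °C.

308 °C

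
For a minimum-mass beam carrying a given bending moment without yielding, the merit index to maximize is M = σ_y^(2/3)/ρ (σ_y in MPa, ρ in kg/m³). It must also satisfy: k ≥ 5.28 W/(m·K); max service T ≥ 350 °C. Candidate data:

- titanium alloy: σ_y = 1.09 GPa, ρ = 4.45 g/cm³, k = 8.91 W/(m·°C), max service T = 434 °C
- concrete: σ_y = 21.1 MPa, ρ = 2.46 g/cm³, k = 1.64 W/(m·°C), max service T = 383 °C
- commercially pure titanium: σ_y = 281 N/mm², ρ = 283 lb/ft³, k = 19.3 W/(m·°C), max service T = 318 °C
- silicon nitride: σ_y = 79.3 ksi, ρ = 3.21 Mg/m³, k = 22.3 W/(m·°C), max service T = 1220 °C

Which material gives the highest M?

titanium alloy

Screen on constraints: k ≥ 5.28 W/(m·K); max service T ≥ 350 °C. Survivors: titanium alloy, silicon nitride.
Normalizing units and computing the index:
  titanium alloy: σ_y = 1090 MPa, ρ = 4450 kg/m³
  silicon nitride: σ_y = 546.8 MPa, ρ = 3210 kg/m³
  titanium alloy: M = 23.8×10⁻³
  silicon nitride: M = 20.8×10⁻³
Titanium alloy ranks first.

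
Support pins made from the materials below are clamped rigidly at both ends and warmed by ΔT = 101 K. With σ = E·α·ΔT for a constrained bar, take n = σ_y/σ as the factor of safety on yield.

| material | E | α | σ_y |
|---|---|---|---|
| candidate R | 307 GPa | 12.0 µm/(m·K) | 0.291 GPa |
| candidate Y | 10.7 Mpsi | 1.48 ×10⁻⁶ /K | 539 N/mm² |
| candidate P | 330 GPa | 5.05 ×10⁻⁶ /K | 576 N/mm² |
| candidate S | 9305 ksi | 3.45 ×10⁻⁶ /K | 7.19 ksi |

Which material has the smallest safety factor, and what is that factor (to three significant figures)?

In consistent units (E in GPa, α in ×10⁻⁶/K, σ_y in MPa):
  candidate R: E = 307.0, α = 12.0, σ_y = 291.0 → σ = 372 MPa, n = 0.782
  candidate Y: E = 73.77, α = 1.48, σ_y = 539.0 → σ = 11.0 MPa, n = 48.9
  candidate P: E = 330.0, α = 5.05, σ_y = 576.0 → σ = 168 MPa, n = 3.42
  candidate S: E = 64.16, α = 3.45, σ_y = 49.57 → σ = 22.4 MPa, n = 2.22
Smallest n: candidate R with n = 0.782.

candidate R, n = 0.782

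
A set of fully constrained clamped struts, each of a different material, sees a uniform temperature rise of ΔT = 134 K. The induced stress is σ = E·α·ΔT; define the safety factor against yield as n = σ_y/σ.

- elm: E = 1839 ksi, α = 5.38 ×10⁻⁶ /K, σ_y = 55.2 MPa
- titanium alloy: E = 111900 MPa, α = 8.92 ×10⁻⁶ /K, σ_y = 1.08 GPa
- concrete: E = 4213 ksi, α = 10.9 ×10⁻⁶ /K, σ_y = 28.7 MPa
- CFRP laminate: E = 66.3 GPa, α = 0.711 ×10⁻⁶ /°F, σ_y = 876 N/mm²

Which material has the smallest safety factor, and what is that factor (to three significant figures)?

concrete, n = 0.676

Per material, after unit conversion:
  elm: E = 12.68, α = 5.38, σ_y = 55.20 → σ = 9.14 MPa, n = 6.04
  titanium alloy: E = 111.9, α = 8.92, σ_y = 1080 → σ = 134 MPa, n = 8.07
  concrete: E = 29.05, α = 10.9, σ_y = 28.70 → σ = 42.4 MPa, n = 0.676
  CFRP laminate: E = 66.30, α = 1.28, σ_y = 876.0 → σ = 11.4 MPa, n = 77.0
The minimum is concrete at n = 0.676.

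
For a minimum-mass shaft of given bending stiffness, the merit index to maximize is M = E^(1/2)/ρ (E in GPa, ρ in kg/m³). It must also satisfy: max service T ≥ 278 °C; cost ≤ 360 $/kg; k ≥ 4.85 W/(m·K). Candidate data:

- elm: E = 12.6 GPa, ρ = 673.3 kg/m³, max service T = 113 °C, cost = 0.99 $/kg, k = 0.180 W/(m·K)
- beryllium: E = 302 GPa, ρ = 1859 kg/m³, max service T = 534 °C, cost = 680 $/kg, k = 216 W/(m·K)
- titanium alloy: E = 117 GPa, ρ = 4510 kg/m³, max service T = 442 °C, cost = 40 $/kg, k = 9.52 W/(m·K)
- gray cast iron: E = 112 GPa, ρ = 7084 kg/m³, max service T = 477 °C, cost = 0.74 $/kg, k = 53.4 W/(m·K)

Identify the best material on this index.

titanium alloy

Screen on constraints: max service T ≥ 278 °C; cost ≤ 360 $/kg; k ≥ 4.85 W/(m·K). Survivors: titanium alloy, gray cast iron.
Computing M directly (units already consistent):
  titanium alloy: M = 2.40×10⁻³
  gray cast iron: M = 1.49×10⁻³
Titanium alloy ranks first.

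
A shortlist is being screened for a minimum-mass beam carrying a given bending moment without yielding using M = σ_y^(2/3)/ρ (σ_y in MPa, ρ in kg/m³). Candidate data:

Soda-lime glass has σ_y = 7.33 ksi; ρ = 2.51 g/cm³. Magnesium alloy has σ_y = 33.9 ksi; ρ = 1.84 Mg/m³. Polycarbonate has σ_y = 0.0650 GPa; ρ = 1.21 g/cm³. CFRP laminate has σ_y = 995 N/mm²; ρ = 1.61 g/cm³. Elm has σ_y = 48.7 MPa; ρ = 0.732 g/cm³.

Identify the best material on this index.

After converting to SI:
  soda-lime glass: σ_y = 50.54 MPa, ρ = 2510 kg/m³
  magnesium alloy: σ_y = 233.7 MPa, ρ = 1840 kg/m³
  polycarbonate: σ_y = 65.00 MPa, ρ = 1210 kg/m³
  CFRP laminate: σ_y = 995.0 MPa, ρ = 1610 kg/m³
  elm: σ_y = 48.70 MPa, ρ = 732.0 kg/m³
  CFRP laminate: M = 61.9×10⁻³
  magnesium alloy: M = 20.6×10⁻³
  elm: M = 18.2×10⁻³
  polycarbonate: M = 13.4×10⁻³
  soda-lime glass: M = 5.45×10⁻³
Highest index: CFRP laminate.

CFRP laminate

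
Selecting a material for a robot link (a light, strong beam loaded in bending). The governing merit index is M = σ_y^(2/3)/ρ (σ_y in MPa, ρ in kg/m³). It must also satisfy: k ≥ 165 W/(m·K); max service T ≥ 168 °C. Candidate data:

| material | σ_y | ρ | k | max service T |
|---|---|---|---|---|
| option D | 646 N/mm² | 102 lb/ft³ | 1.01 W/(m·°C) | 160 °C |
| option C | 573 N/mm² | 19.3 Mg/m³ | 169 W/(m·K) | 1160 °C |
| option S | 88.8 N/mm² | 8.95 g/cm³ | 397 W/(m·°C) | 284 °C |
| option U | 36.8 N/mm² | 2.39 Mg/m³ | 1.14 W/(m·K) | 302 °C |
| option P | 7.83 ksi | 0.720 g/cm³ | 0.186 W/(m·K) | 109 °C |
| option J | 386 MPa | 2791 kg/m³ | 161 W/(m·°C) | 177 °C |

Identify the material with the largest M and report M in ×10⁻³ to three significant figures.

Screen on constraints: k ≥ 165 W/(m·K); max service T ≥ 168 °C. Survivors: option C, option S.
After converting to SI:
  option C: σ_y = 573.0 MPa, ρ = 19300 kg/m³
  option S: σ_y = 88.80 MPa, ρ = 8950 kg/m³
  option C: M = 3.57×10⁻³
  option S: M = 2.22×10⁻³
The maximum is for option C.

option C, M = 3.57×10⁻³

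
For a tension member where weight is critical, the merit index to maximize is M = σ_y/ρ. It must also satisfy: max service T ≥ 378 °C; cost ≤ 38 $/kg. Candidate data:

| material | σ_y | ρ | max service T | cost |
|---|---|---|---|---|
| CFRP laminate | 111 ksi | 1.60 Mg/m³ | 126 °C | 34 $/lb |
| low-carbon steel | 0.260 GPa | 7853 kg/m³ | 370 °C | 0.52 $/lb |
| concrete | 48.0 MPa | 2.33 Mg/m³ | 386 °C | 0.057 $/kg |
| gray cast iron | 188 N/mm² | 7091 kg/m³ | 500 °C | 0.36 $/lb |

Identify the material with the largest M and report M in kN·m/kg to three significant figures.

Screen on constraints: max service T ≥ 378 °C; cost ≤ 38 $/kg. Survivors: concrete, gray cast iron.
After converting to SI:
  concrete: σ_y = 48.00 MPa, ρ = 2330 kg/m³
  gray cast iron: σ_y = 188.0 MPa, ρ = 7091 kg/m³
  gray cast iron: M = 26.5 kN·m/kg
  concrete: M = 20.6 kN·m/kg
Highest index: gray cast iron.

gray cast iron, M = 26.5 kN·m/kg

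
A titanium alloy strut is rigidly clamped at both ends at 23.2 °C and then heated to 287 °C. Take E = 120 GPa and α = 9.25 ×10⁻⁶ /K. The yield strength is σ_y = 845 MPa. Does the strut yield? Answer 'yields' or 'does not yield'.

does not yield

ΔT = 263.8 K. Constrained thermal stress σ = E·α·ΔT = 120.0×10³ MPa × 9.25×10⁻⁶ × 263.8 = 293 MPa (compressive).
Compare to σ_y = 845 MPa: σ < σ_y, so it does not yield.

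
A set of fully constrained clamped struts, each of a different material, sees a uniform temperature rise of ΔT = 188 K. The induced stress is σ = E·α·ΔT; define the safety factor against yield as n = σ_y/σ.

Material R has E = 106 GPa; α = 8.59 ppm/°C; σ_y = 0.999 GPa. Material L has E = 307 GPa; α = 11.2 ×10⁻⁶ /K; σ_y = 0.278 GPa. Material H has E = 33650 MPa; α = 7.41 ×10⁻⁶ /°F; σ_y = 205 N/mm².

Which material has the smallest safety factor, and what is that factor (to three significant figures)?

Converting E to GPa, α to ×10⁻⁶/K, σ_y to MPa, then σ and n for each:
  material R: E = 106.0, α = 8.59, σ_y = 999.0 → σ = 171 MPa, n = 5.84
  material L: E = 307.0, α = 11.2, σ_y = 278.0 → σ = 646 MPa, n = 0.430
  material H: E = 33.65, α = 13.3, σ_y = 205.0 → σ = 84.4 MPa, n = 2.43
The minimum is material L at n = 0.430.

material L, n = 0.430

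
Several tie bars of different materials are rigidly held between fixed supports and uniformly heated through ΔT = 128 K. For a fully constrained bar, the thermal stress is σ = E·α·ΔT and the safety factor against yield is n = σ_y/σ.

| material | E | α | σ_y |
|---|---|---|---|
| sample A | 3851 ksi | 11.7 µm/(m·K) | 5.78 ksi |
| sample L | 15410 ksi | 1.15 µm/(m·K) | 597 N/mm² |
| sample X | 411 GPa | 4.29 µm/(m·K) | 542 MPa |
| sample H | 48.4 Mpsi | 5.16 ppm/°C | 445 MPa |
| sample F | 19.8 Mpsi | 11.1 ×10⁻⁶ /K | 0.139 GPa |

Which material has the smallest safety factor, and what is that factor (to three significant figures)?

sample F, n = 0.717

In consistent units (E in GPa, α in ×10⁻⁶/K, σ_y in MPa):
  sample A: E = 26.55, α = 11.7, σ_y = 39.85 → σ = 39.8 MPa, n = 1.00
  sample L: E = 106.2, α = 1.15, σ_y = 597.0 → σ = 15.6 MPa, n = 38.2
  sample X: E = 411.0, α = 4.29, σ_y = 542.0 → σ = 226 MPa, n = 2.40
  sample H: E = 333.7, α = 5.16, σ_y = 445.0 → σ = 220 MPa, n = 2.02
  sample F: E = 136.5, α = 11.1, σ_y = 139.0 → σ = 194 MPa, n = 0.717
Smallest n: sample F with n = 0.717.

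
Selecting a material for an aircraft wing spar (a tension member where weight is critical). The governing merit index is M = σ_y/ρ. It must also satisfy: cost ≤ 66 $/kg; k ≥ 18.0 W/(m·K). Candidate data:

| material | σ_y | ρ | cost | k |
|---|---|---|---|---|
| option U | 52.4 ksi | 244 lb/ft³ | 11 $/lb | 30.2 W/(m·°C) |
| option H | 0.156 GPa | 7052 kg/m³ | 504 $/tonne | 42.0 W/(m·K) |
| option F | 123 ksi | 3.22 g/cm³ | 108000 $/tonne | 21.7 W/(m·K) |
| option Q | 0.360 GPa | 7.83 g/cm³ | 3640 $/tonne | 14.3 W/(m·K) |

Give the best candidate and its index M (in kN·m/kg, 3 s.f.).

Screen on constraints: cost ≤ 66 $/kg; k ≥ 18.0 W/(m·K). Survivors: option U, option H.
Normalizing units and computing the index:
  option U: σ_y = 361.3 MPa, ρ = 3909 kg/m³
  option H: σ_y = 156.0 MPa, ρ = 7052 kg/m³
  option U: M = 92.4 kN·m/kg
  option H: M = 22.1 kN·m/kg
The maximum is for option U.

option U, M = 92.4 kN·m/kg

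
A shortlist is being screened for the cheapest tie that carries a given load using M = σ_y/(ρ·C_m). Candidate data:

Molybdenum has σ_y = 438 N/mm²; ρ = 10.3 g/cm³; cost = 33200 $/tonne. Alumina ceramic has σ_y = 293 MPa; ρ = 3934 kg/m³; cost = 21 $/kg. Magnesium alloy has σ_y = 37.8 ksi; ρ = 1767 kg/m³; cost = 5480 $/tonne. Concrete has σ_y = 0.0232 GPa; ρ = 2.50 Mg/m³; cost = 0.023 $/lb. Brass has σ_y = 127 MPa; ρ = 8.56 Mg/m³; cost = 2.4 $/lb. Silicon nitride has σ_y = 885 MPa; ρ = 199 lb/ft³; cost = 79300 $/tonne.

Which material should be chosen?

concrete

Normalizing units and computing the index:
  molybdenum: σ_y = 438.0 MPa, ρ = 10300 kg/m³, cost = 33.20 $/kg
  alumina ceramic: σ_y = 293.0 MPa, ρ = 3934 kg/m³, cost = 21.00 $/kg
  magnesium alloy: σ_y = 260.6 MPa, ρ = 1767 kg/m³, cost = 5.480 $/kg
  concrete: σ_y = 23.20 MPa, ρ = 2500 kg/m³, cost = 0.05071 $/kg
  brass: σ_y = 127.0 MPa, ρ = 8560 kg/m³, cost = 5.291 $/kg
  silicon nitride: σ_y = 885.0 MPa, ρ = 3188 kg/m³, cost = 79.30 $/kg
  concrete: M = 183 kN·m per $
  magnesium alloy: M = 26.9 kN·m per $
  alumina ceramic: M = 3.55 kN·m per $
  silicon nitride: M = 3.50 kN·m per $
  brass: M = 2.80 kN·m per $
  molybdenum: M = 1.28 kN·m per $
The maximum is for concrete.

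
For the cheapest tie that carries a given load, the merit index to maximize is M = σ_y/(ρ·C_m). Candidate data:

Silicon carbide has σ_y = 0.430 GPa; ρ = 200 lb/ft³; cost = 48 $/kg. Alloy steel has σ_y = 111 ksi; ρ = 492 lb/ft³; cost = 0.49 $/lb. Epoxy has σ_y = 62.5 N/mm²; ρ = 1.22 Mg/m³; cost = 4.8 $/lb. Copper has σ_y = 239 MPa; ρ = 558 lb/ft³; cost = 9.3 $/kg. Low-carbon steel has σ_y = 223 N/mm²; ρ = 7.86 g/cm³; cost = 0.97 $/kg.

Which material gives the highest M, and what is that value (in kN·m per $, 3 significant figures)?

alloy steel, M = 89.9 kN·m per $

In SI units:
  silicon carbide: σ_y = 430.0 MPa, ρ = 3204 kg/m³, cost = 48.00 $/kg
  alloy steel: σ_y = 765.3 MPa, ρ = 7881 kg/m³, cost = 1.080 $/kg
  epoxy: σ_y = 62.50 MPa, ρ = 1220 kg/m³, cost = 10.58 $/kg
  copper: σ_y = 239.0 MPa, ρ = 8938 kg/m³, cost = 9.300 $/kg
  low-carbon steel: σ_y = 223.0 MPa, ρ = 7860 kg/m³, cost = 0.9700 $/kg
  alloy steel: M = 89.9 kN·m per $
  low-carbon steel: M = 29.2 kN·m per $
  epoxy: M = 4.84 kN·m per $
  copper: M = 2.88 kN·m per $
  silicon carbide: M = 2.80 kN·m per $
Alloy steel has the largest M.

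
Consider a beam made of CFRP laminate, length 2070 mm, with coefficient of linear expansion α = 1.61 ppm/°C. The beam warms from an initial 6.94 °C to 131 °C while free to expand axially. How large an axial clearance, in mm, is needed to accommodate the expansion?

ΔT = 131 − 6.94 = 124.1 K.
ΔL = α·L₀·ΔT = 1.61×10⁻⁶ × 2070 mm × 124.1 K = 0.413 mm.

0.413 mm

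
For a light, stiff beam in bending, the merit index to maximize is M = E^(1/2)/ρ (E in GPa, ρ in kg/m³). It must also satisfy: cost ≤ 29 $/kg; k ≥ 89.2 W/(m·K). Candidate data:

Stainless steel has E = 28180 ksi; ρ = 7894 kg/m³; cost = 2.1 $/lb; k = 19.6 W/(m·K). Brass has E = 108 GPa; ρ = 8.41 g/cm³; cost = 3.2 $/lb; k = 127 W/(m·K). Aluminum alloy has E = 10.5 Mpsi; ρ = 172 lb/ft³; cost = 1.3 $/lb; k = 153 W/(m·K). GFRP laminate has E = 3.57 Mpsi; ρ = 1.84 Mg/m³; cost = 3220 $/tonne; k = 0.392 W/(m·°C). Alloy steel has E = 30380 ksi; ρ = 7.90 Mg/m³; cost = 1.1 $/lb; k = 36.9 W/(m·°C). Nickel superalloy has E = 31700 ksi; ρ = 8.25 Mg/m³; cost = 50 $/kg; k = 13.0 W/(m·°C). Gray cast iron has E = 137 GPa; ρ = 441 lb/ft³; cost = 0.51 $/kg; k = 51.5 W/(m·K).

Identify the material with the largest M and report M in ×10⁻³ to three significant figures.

Screen on constraints: cost ≤ 29 $/kg; k ≥ 89.2 W/(m·K). Survivors: brass, aluminum alloy.
After converting to SI:
  brass: E = 108.0 GPa, ρ = 8410 kg/m³
  aluminum alloy: E = 72.39 GPa, ρ = 2755 kg/m³
  aluminum alloy: M = 3.09×10⁻³
  brass: M = 1.24×10⁻³
Aluminum alloy has the largest M.

aluminum alloy, M = 3.09×10⁻³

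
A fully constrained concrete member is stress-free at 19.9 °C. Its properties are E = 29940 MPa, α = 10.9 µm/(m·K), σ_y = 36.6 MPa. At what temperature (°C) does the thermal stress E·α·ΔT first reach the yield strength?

E = 29940 MPa = 29.94 GPa.
E·α·ΔT = 36.60 MPa ⇒ ΔT = 36.60 / (29.94×10³ × 10.9×10⁻⁶) = 112.2 K.
T = 19.9 + 112.2 = 132.1 °C.

132 °C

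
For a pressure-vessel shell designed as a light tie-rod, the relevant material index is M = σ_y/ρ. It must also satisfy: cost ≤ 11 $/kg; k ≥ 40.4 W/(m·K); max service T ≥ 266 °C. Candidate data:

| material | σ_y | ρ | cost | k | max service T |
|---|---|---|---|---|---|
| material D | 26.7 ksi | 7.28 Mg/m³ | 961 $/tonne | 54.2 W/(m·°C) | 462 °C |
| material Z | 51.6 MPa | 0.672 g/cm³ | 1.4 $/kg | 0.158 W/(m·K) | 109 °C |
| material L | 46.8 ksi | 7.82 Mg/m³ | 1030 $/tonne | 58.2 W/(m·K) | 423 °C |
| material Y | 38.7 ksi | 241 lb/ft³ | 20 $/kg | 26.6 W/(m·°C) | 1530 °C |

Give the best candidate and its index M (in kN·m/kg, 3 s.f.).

Screen on constraints: cost ≤ 11 $/kg; k ≥ 40.4 W/(m·K); max service T ≥ 266 °C. Survivors: material D, material L.
Convert each candidate to consistent units, then evaluate M:
  material D: σ_y = 184.1 MPa, ρ = 7280 kg/m³
  material L: σ_y = 322.7 MPa, ρ = 7820 kg/m³
  material L: M = 41.3 kN·m/kg
  material D: M = 25.3 kN·m/kg
The maximum is for material L.

material L, M = 41.3 kN·m/kg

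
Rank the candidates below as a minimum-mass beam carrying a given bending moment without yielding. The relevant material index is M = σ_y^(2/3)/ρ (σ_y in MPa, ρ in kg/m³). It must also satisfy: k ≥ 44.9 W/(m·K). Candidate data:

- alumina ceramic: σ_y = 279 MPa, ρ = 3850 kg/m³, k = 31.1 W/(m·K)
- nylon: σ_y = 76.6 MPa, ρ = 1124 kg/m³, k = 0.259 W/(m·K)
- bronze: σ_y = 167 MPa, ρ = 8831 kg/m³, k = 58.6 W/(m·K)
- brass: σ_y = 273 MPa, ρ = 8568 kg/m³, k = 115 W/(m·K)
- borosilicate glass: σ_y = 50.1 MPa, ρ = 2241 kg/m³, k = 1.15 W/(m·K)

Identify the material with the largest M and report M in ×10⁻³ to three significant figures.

Screen on constraints: k ≥ 44.9 W/(m·K). Survivors: bronze, brass.
Evaluate M for each candidate:
  brass: M = 4.91×10⁻³
  bronze: M = 3.43×10⁻³
The maximum is for brass.

brass, M = 4.91×10⁻³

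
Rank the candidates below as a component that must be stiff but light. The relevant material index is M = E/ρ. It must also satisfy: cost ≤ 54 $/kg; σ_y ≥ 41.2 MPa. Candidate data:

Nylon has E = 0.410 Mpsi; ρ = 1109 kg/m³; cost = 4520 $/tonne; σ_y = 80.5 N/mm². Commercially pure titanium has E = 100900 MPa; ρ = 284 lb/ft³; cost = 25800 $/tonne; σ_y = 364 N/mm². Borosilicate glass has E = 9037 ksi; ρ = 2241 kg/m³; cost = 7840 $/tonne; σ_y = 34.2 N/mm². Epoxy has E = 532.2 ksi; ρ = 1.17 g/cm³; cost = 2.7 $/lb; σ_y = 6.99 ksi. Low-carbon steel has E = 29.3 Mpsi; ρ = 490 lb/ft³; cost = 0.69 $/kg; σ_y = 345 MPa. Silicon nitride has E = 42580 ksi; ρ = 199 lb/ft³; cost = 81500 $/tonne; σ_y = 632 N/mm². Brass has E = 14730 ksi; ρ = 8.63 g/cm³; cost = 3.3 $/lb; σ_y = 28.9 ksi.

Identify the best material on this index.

Screen on constraints: cost ≤ 54 $/kg; σ_y ≥ 41.2 MPa. Survivors: nylon, commercially pure titanium, epoxy, low-carbon steel, brass.
Putting every candidate on a common basis:
  nylon: E = 2.827 GPa, ρ = 1109 kg/m³
  commercially pure titanium: E = 100.9 GPa, ρ = 4549 kg/m³
  epoxy: E = 3.669 GPa, ρ = 1170 kg/m³
  low-carbon steel: E = 202.0 GPa, ρ = 7849 kg/m³
  brass: E = 101.6 GPa, ρ = 8630 kg/m³
  low-carbon steel: M = 25.7 MN·m/kg
  commercially pure titanium: M = 22.2 MN·m/kg
  brass: M = 11.8 MN·m/kg
  epoxy: M = 3.14 MN·m/kg
  nylon: M = 2.55 MN·m/kg
Low-carbon steel ranks first.

low-carbon steel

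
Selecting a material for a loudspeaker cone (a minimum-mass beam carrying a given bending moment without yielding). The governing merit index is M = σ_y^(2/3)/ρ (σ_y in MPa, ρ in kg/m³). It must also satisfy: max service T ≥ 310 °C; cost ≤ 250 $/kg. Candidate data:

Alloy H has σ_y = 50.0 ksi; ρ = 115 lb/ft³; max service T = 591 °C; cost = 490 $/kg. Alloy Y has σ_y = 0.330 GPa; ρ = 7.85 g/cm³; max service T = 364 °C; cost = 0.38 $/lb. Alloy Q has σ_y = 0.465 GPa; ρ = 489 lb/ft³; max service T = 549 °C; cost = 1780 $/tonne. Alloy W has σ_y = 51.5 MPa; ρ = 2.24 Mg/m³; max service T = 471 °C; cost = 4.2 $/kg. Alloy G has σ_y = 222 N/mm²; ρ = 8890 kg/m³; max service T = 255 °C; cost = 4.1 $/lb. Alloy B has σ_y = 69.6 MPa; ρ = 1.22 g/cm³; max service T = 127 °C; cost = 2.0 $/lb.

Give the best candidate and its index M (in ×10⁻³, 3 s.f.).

Screen on constraints: max service T ≥ 310 °C; cost ≤ 250 $/kg. Survivors: alloy Y, alloy Q, alloy W.
Convert each candidate to consistent units, then evaluate M:
  alloy Y: σ_y = 330.0 MPa, ρ = 7850 kg/m³
  alloy Q: σ_y = 465.0 MPa, ρ = 7833 kg/m³
  alloy W: σ_y = 51.50 MPa, ρ = 2240 kg/m³
  alloy Q: M = 7.66×10⁻³
  alloy W: M = 6.18×10⁻³
  alloy Y: M = 6.08×10⁻³
Alloy Q ranks first.

alloy Q, M = 7.66×10⁻³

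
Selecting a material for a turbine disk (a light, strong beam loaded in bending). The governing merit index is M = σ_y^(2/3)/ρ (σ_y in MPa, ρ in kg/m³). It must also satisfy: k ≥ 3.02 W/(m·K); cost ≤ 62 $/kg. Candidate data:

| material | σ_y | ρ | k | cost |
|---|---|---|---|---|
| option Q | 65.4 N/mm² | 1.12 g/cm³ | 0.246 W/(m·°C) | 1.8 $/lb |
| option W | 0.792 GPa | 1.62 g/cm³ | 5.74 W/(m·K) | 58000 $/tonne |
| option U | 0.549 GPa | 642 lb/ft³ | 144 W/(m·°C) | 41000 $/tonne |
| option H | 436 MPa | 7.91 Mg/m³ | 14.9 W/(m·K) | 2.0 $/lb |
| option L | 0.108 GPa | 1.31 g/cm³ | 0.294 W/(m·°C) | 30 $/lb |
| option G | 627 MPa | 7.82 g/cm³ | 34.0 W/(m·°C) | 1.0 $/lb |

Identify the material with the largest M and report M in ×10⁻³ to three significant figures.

Screen on constraints: k ≥ 3.02 W/(m·K); cost ≤ 62 $/kg. Survivors: option W, option U, option H, option G.
After converting to SI:
  option W: σ_y = 792.0 MPa, ρ = 1620 kg/m³
  option U: σ_y = 549.0 MPa, ρ = 10280 kg/m³
  option H: σ_y = 436.0 MPa, ρ = 7910 kg/m³
  option G: σ_y = 627.0 MPa, ρ = 7820 kg/m³
  option W: M = 52.8×10⁻³
  option G: M = 9.37×10⁻³
  option H: M = 7.27×10⁻³
  option U: M = 6.52×10⁻³
Option W ranks first.

option W, M = 52.8×10⁻³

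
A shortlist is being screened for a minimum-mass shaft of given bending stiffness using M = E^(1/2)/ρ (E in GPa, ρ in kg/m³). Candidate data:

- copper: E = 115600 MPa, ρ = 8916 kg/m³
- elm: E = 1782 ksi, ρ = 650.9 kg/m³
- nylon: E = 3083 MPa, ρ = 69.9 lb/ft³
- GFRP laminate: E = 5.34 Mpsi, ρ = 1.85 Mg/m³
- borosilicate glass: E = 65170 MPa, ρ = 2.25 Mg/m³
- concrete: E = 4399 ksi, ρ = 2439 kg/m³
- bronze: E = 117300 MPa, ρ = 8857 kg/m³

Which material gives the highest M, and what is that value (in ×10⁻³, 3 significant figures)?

After converting to SI:
  copper: E = 115.6 GPa, ρ = 8916 kg/m³
  elm: E = 12.29 GPa, ρ = 650.9 kg/m³
  nylon: E = 3.083 GPa, ρ = 1120 kg/m³
  GFRP laminate: E = 36.82 GPa, ρ = 1850 kg/m³
  borosilicate glass: E = 65.17 GPa, ρ = 2250 kg/m³
  concrete: E = 30.33 GPa, ρ = 2439 kg/m³
  bronze: E = 117.3 GPa, ρ = 8857 kg/m³
  elm: M = 5.39×10⁻³
  borosilicate glass: M = 3.59×10⁻³
  GFRP laminate: M = 3.28×10⁻³
  concrete: M = 2.26×10⁻³
  nylon: M = 1.57×10⁻³
  bronze: M = 1.22×10⁻³
  copper: M = 1.21×10⁻³
Elm has the largest M.

elm, M = 5.39×10⁻³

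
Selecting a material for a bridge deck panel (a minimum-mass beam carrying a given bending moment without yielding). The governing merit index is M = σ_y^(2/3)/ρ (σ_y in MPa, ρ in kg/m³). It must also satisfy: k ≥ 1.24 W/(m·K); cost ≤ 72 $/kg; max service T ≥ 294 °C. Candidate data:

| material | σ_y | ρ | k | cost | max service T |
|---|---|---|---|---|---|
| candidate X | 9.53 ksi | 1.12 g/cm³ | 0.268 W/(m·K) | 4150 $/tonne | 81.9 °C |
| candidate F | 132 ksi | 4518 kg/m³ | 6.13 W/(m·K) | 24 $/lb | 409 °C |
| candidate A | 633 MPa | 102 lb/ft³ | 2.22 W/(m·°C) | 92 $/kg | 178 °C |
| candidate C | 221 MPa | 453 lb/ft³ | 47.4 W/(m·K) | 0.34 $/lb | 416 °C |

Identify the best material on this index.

candidate F

Screen on constraints: k ≥ 1.24 W/(m·K); cost ≤ 72 $/kg; max service T ≥ 294 °C. Survivors: candidate F, candidate C.
Convert each candidate to consistent units, then evaluate M:
  candidate F: σ_y = 910.1 MPa, ρ = 4518 kg/m³
  candidate C: σ_y = 221.0 MPa, ρ = 7256 kg/m³
  candidate F: M = 20.8×10⁻³
  candidate C: M = 5.04×10⁻³
Candidate F ranks first.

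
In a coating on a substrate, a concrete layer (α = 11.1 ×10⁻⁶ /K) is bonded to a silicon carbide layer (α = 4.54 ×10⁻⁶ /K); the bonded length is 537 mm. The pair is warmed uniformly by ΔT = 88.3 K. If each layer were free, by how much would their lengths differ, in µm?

311 µm

Δα = |11.1 − 4.54|×10⁻⁶/K = 6.56×10⁻⁶/K.
ΔL_mismatch = Δα·L·ΔT = 6.56×10⁻⁶ × 537.0 mm × 88.3 K = 311 µm.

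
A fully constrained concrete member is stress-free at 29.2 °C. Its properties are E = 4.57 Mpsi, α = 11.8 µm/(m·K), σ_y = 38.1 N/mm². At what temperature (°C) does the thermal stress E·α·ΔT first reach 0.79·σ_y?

110 °C

E = 4.57 Mpsi = 31.51 GPa.
σ_y = 38.1 N/mm² = 38.10 MPa.
E·α·ΔT = 30.10 MPa ⇒ ΔT = 30.10 / (31.51×10³ × 11.8×10⁻⁶) = 80.95 K.
T = 29.2 + 80.95 = 110.2 °C.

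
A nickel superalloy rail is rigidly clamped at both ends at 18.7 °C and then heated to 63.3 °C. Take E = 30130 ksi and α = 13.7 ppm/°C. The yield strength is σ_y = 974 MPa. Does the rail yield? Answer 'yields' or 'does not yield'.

E = 30130 ksi = 207.7 GPa.
ΔT = 44.60 K. Constrained thermal stress σ = E·α·ΔT = 207.7×10³ MPa × 13.7×10⁻⁶ × 44.60 = 127 MPa (compressive).
Compare to σ_y = 974 MPa: σ < σ_y, so it does not yield.

does not yield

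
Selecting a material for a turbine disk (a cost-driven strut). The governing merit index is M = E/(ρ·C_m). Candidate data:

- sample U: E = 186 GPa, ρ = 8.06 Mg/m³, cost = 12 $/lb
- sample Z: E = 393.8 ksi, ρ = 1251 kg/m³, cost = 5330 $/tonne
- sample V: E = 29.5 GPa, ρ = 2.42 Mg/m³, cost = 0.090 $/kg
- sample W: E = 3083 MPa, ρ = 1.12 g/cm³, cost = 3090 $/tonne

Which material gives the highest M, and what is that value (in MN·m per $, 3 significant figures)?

sample V, M = 135 MN·m per $

In SI units:
  sample U: E = 186.0 GPa, ρ = 8060 kg/m³, cost = 26.46 $/kg
  sample Z: E = 2.715 GPa, ρ = 1251 kg/m³, cost = 5.330 $/kg
  sample V: E = 29.50 GPa, ρ = 2420 kg/m³, cost = 0.09000 $/kg
  sample W: E = 3.083 GPa, ρ = 1120 kg/m³, cost = 3.090 $/kg
  sample V: M = 135 MN·m per $
  sample W: M = 0.891 MN·m per $
  sample U: M = 0.872 MN·m per $
  sample Z: M = 0.407 MN·m per $
Highest index: sample V.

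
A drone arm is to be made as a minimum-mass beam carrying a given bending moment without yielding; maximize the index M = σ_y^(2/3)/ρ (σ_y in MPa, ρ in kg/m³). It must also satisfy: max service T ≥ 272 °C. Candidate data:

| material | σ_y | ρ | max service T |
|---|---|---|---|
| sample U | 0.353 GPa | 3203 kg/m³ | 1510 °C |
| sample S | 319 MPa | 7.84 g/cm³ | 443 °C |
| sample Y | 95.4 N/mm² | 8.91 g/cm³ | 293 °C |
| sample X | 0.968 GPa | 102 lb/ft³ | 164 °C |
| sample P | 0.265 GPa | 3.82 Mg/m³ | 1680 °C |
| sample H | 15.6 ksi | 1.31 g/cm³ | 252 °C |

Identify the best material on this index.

sample U

Screen on constraints: max service T ≥ 272 °C. Survivors: sample U, sample S, sample Y, sample P.
In SI units:
  sample U: σ_y = 353.0 MPa, ρ = 3203 kg/m³
  sample S: σ_y = 319.0 MPa, ρ = 7840 kg/m³
  sample Y: σ_y = 95.40 MPa, ρ = 8910 kg/m³
  sample P: σ_y = 265.0 MPa, ρ = 3820 kg/m³
  sample U: M = 15.6×10⁻³
  sample P: M = 10.8×10⁻³
  sample S: M = 5.95×10⁻³
  sample Y: M = 2.34×10⁻³
Sample U ranks first.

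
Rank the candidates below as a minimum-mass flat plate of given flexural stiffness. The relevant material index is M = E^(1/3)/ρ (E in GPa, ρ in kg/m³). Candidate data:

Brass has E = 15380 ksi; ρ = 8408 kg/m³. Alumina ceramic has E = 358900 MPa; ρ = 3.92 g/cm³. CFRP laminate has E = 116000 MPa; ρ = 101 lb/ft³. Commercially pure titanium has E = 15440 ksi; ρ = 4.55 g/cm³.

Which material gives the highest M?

CFRP laminate

After converting to SI:
  brass: E = 106.0 GPa, ρ = 8408 kg/m³
  alumina ceramic: E = 358.9 GPa, ρ = 3920 kg/m³
  CFRP laminate: E = 116.0 GPa, ρ = 1618 kg/m³
  commercially pure titanium: E = 106.5 GPa, ρ = 4550 kg/m³
  CFRP laminate: M = 3.01×10⁻³
  alumina ceramic: M = 1.81×10⁻³
  commercially pure titanium: M = 1.04×10⁻³
  brass: M = 0.563×10⁻³
Highest index: CFRP laminate.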